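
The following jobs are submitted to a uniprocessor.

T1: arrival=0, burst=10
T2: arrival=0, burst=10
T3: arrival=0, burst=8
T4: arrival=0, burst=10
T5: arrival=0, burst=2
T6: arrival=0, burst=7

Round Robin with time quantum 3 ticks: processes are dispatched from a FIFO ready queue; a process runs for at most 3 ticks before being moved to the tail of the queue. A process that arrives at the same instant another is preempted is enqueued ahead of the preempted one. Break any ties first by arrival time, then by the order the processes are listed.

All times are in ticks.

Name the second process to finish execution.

T3

Gantt: | T1 0-3 | T2 3-6 | T3 6-9 | T4 9-12 | T5 12-14 | T6 14-17 | T1 17-20 | T2 20-23 | T3 23-26 | T4 26-29 | T6 29-32 | T1 32-35 | T2 35-38 | T3 38-40 | T4 40-43 | T6 43-44 | T1 44-45 | T2 45-46 | T4 46-47 |
Completion: T1=45  T2=46  T3=40  T4=47  T5=14  T6=44
Turnaround (C−A): T1=45  T2=46  T3=40  T4=47  T5=14  T6=44
Finish order: T5 → T3 → T6 → T1 → T2 → T4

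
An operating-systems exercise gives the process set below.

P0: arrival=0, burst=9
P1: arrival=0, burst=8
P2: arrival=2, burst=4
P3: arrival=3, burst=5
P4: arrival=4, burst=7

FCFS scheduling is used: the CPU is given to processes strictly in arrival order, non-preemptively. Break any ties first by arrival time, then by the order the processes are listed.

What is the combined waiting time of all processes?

Schedule: | P0 0-9 | P1 9-17 | P2 17-21 | P3 21-26 | P4 26-33 |
Completion: P0=9  P1=17  P2=21  P3=26  P4=33
Waiting = turnaround − burst: P0=0, P1=9, P2=15, P3=18, P4=22
Total waiting = 0 + 9 + 15 + 18 + 22 = 64

64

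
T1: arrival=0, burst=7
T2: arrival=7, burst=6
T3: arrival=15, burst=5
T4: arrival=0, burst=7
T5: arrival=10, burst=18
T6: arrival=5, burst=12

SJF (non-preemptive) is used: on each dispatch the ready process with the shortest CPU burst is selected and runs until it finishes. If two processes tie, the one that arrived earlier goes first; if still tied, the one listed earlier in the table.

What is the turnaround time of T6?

Schedule: | T1 0-7 | T2 7-13 | T4 13-20 | T3 20-25 | T6 25-37 | T5 37-55 |
Completion: T1=7  T2=13  T3=25  T4=20  T5=55  T6=37
Turnaround (C−A): T1=7  T2=6  T3=10  T4=20  T5=45  T6=32
Turnaround(T6) = completion − arrival = 37 − 5 = 32

32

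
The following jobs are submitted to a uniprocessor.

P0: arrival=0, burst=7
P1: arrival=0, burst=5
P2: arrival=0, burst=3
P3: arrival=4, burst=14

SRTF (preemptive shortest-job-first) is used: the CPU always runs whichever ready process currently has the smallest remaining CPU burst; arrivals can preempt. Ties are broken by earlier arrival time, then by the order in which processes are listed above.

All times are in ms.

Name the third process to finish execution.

P0

Timeline: | P2 0-3 | P1 3-8 | P0 8-15 | P3 15-29 |
Completion: P0=15  P1=8  P2=3  P3=29
Turnaround (C−A): P0=15  P1=8  P2=3  P3=25
Finish order: P2 → P1 → P0 → P3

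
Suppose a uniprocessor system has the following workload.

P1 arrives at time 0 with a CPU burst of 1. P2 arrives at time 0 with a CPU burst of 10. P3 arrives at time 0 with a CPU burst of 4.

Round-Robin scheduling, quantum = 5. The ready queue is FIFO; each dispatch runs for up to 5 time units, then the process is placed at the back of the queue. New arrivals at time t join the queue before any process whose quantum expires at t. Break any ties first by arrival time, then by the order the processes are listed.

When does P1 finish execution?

Gantt: | P1 0-1 | P2 1-6 | P3 6-10 | P2 10-15 |
Completion: P1=1  P2=15  P3=10

1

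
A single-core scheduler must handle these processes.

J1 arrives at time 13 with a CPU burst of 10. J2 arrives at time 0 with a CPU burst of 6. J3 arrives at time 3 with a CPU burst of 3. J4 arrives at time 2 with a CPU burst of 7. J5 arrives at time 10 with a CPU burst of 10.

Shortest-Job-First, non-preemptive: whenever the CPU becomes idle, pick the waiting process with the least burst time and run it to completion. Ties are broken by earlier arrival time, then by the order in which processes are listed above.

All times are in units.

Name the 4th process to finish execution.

J5

Gantt: | J2 0-6 | J3 6-9 | J4 9-16 | J5 16-26 | J1 26-36 |
Completion: J1=36  J2=6  J3=9  J4=16  J5=26
Turnaround (C−A): J1=23  J2=6  J3=6  J4=14  J5=16
Finish order: J2 → J3 → J4 → J5 → J1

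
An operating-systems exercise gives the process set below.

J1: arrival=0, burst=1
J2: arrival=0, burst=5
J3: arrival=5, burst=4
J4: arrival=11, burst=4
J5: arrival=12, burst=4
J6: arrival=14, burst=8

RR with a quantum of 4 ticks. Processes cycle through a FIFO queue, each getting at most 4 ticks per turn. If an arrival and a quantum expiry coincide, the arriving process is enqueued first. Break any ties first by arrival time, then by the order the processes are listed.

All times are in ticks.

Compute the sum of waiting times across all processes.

13

Timeline: | J1 0-1 | J2 1-5 | J3 5-9 | J2 9-10 | idle 10-11 | J4 11-15 | J5 15-19 | J6 19-27 |
Completion: J1=1  J2=10  J3=9  J4=15  J5=19  J6=27
Turnaround (C−A): J1=1  J2=10  J3=4  J4=4  J5=7  J6=13
Waiting = turnaround − burst: J1=0, J2=5, J3=0, J4=0, J5=3, J6=5
Total waiting = 0 + 5 + 0 + 0 + 3 + 5 = 13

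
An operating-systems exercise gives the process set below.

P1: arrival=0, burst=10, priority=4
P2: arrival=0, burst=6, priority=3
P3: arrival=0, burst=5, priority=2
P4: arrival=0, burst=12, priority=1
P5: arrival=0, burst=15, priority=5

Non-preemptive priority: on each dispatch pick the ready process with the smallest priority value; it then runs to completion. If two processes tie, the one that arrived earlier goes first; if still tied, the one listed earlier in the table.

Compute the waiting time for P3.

Gantt: | P4 0-12 | P3 12-17 | P2 17-23 | P1 23-33 | P5 33-48 |
Completion: P1=33  P2=23  P3=17  P4=12  P5=48
Turnaround (C−A): P1=33  P2=23  P3=17  P4=12  P5=48
Waiting(P3) = turnaround − burst = 17 − 5 = 12

12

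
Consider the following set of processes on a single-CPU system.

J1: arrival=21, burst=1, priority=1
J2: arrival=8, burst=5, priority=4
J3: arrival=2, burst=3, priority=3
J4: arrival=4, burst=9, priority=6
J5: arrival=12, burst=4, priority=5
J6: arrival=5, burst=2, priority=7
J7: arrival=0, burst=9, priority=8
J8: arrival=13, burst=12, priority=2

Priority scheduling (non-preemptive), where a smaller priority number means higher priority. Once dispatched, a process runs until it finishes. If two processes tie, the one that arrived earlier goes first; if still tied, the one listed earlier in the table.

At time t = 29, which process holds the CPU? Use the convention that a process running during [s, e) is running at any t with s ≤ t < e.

J1

Timeline: | J7 0-9 | J3 9-12 | J2 12-17 | J8 17-29 | J1 29-30 | J5 30-34 | J4 34-43 | J6 43-45 |
Completion: J1=30  J2=17  J3=12  J4=43  J5=34  J6=45  J7=9  J8=29
Turnaround (C−A): J1=9  J2=9  J3=10  J4=39  J5=22  J6=40  J7=9  J8=16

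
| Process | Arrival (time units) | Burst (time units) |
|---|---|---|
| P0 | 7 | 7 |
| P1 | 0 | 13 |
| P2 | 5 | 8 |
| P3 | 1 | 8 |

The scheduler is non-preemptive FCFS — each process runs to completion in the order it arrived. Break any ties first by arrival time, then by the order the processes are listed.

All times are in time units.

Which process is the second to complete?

Gantt: | P1 0-13 | P3 13-21 | P2 21-29 | P0 29-36 |
Completion: P0=36  P1=13  P2=29  P3=21
Turnaround (C−A): P0=29  P1=13  P2=24  P3=20
Finish order: P1 → P3 → P2 → P0

P3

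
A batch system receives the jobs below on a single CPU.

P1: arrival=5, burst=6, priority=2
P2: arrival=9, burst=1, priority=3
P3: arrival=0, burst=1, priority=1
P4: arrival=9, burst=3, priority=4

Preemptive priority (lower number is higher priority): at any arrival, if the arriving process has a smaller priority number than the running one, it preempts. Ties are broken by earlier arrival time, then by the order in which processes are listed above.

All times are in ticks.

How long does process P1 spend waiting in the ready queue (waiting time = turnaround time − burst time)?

Schedule: | P3 0-1 | idle 1-5 | P1 5-11 | P2 11-12 | P4 12-15 |
Completion: P1=11  P2=12  P3=1  P4=15
Turnaround (C−A): P1=6  P2=3  P3=1  P4=6
Waiting(P1) = turnaround − burst = 6 − 6 = 0

0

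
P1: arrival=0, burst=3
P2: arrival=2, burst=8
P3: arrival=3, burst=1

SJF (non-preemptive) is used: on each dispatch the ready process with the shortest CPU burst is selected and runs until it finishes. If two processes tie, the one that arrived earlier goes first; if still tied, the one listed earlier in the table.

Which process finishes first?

Gantt: | P1 0-3 | P3 3-4 | P2 4-12 |
Completion: P1=3  P2=12  P3=4
Finish order: P1 → P3 → P2

P1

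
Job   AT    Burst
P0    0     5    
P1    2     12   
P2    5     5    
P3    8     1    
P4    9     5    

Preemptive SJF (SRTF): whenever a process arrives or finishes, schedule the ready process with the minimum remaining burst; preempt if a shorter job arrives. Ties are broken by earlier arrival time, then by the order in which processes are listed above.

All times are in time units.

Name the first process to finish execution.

Timeline: | P0 0-5 | P2 5-8 | P3 8-9 | P2 9-11 | P4 11-16 | P1 16-28 |
Completion: P0=5  P1=28  P2=11  P3=9  P4=16
Turnaround (C−A): P0=5  P1=26  P2=6  P3=1  P4=7
Finish order: P0 → P3 → P2 → P4 → P1

P0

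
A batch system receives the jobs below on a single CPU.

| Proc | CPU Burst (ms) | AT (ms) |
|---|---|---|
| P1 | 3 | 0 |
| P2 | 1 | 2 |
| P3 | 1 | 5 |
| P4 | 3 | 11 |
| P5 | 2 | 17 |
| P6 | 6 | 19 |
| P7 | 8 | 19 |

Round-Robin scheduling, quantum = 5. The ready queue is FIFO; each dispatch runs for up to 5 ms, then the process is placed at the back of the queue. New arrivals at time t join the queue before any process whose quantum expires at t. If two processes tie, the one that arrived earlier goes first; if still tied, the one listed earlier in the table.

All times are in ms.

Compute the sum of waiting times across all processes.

12

Schedule: | P1 0-3 | P2 3-4 | idle 4-5 | P3 5-6 | idle 6-11 | P4 11-14 | idle 14-17 | P5 17-19 | P6 19-24 | P7 24-29 | P6 29-30 | P7 30-33 |
Completion: P1=3  P2=4  P3=6  P4=14  P5=19  P6=30  P7=33
Turnaround (C−A): P1=3  P2=2  P3=1  P4=3  P5=2  P6=11  P7=14
Waiting = turnaround − burst: P1=0, P2=1, P3=0, P4=0, P5=0, P6=5, P7=6
Total waiting = 0 + 1 + 0 + 0 + 0 + 5 + 6 = 12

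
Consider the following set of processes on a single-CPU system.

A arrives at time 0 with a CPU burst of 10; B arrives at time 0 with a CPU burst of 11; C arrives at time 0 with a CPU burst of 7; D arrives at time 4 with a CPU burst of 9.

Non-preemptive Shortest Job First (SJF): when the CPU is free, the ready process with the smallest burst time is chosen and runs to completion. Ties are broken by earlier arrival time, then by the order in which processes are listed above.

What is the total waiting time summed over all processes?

Schedule: | C 0-7 | D 7-16 | A 16-26 | B 26-37 |
Completion: A=26  B=37  C=7  D=16
Waiting = turnaround − burst: A=16, B=26, C=0, D=3
Total waiting = 16 + 26 + 0 + 3 = 45

45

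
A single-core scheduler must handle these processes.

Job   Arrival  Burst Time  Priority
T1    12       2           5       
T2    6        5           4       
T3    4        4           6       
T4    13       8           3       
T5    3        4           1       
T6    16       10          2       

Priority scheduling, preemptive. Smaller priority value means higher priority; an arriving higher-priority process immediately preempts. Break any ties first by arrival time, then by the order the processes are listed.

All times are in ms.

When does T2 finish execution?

Gantt: | idle 0-3 | T5 3-7 | T2 7-12 | T1 12-13 | T4 13-16 | T6 16-26 | T4 26-31 | T1 31-32 | T3 32-36 |
Completion: T1=32  T2=12  T3=36  T4=31  T5=7  T6=26

12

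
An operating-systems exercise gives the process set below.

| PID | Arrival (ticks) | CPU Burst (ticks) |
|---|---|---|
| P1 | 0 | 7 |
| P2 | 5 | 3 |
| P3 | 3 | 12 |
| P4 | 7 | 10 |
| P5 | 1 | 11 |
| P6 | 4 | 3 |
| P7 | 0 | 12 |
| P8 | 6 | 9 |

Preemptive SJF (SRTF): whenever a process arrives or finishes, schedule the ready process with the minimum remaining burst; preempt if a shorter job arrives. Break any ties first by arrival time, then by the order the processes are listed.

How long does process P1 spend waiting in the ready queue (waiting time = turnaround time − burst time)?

Timeline: | P1 0-7 | P6 7-10 | P2 10-13 | P8 13-22 | P4 22-32 | P5 32-43 | P7 43-55 | P3 55-67 |
Completion: P1=7  P2=13  P3=67  P4=32  P5=43  P6=10  P7=55  P8=22
Turnaround (C−A): P1=7  P2=8  P3=64  P4=25  P5=42  P6=6  P7=55  P8=16
Waiting(P1) = turnaround − burst = 7 − 7 = 0

0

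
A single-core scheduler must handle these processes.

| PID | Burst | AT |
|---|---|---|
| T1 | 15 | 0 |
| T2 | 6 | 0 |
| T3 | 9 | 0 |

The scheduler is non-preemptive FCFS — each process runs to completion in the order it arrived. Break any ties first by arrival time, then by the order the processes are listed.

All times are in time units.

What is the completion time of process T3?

Timeline: | T1 0-15 | T2 15-21 | T3 21-30 |
Completion: T1=15  T2=21  T3=30
Turnaround (C−A): T1=15  T2=21  T3=30

30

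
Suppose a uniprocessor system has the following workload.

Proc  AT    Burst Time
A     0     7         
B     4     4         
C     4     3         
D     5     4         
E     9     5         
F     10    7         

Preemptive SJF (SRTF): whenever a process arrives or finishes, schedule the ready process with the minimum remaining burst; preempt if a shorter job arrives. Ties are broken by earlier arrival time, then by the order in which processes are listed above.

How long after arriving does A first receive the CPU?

Schedule: | A 0-7 | C 7-10 | B 10-14 | D 14-18 | E 18-23 | F 23-30 |
Completion: A=7  B=14  C=10  D=18  E=23  F=30
Turnaround (C−A): A=7  B=10  C=6  D=13  E=14  F=20
Response(A) = first start − arrival = 0 − 0 = 0

0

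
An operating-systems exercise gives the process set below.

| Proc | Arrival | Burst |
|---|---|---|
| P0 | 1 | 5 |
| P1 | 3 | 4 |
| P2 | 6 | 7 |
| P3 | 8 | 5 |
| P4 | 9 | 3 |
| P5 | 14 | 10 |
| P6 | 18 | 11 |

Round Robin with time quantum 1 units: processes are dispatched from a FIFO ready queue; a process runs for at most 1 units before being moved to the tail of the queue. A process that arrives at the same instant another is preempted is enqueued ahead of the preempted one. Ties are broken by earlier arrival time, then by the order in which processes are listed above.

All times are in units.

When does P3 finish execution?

Timeline: | idle 0-1 | P0 1-3 | P1 3-4 | P0 4-5 | P1 5-6 | P0 6-7 | P2 7-8 | P1 8-9 | P0 9-10 | P3 10-11 | P2 11-12 | P4 12-13 | P1 13-14 | P3 14-15 | P2 15-16 | P4 16-17 | P5 17-18 | P3 18-19 | P2 19-20 | P4 20-21 | P6 21-22 | P5 22-23 | P3 23-24 | P2 24-25 | P6 25-26 | P5 26-27 | P3 27-28 | P2 28-29 | P6 29-30 | P5 30-31 | P2 31-32 | P6 32-33 | P5 33-34 | P6 34-35 | P5 35-36 | P6 36-37 | P5 37-38 | P6 38-39 | P5 39-40 | P6 40-41 | P5 41-42 | P6 42-43 | P5 43-44 | P6 44-46 |
Completion: P0=10  P1=14  P2=32  P3=28  P4=21  P5=44  P6=46
Turnaround (C−A): P0=9  P1=11  P2=26  P3=20  P4=12  P5=30  P6=28

28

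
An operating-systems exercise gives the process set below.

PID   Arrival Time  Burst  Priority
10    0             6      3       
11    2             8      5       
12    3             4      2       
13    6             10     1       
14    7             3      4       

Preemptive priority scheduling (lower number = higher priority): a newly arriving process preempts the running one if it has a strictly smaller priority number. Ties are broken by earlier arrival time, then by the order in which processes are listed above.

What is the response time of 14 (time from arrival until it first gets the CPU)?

Gantt: | 10 0-3 | 12 3-6 | 13 6-16 | 12 16-17 | 10 17-20 | 14 20-23 | 11 23-31 |
Completion: 10=20  11=31  12=17  13=16  14=23
Response(14) = first start − arrival = 20 − 7 = 13

13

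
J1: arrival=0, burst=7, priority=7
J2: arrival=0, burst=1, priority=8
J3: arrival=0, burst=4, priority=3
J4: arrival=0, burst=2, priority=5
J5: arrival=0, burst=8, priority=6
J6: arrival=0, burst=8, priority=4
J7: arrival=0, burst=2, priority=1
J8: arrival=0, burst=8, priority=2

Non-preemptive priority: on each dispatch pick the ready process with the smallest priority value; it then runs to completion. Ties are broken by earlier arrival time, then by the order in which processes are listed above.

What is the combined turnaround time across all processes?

Schedule: | J7 0-2 | J8 2-10 | J3 10-14 | J6 14-22 | J4 22-24 | J5 24-32 | J1 32-39 | J2 39-40 |
Completion: J1=39  J2=40  J3=14  J4=24  J5=32  J6=22  J7=2  J8=10
Turnaround (C−A): J1=39  J2=40  J3=14  J4=24  J5=32  J6=22  J7=2  J8=10
Turnaround = completion − arrival: J1=39, J2=40, J3=14, J4=24, J5=32, J6=22, J7=2, J8=10
Total turnaround = 39 + 40 + 14 + 24 + 32 + 22 + 2 + 10 = 183

183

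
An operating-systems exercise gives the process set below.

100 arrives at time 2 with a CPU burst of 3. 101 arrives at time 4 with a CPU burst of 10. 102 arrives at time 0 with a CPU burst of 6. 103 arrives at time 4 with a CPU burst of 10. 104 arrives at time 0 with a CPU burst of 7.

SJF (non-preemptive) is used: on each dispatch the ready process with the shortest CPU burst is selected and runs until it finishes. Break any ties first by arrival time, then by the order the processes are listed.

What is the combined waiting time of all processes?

47

Timeline: | 102 0-6 | 100 6-9 | 104 9-16 | 101 16-26 | 103 26-36 |
Completion: 100=9  101=26  102=6  103=36  104=16
Waiting = turnaround − burst: 100=4, 101=12, 102=0, 103=22, 104=9
Total waiting = 4 + 12 + 0 + 22 + 9 = 47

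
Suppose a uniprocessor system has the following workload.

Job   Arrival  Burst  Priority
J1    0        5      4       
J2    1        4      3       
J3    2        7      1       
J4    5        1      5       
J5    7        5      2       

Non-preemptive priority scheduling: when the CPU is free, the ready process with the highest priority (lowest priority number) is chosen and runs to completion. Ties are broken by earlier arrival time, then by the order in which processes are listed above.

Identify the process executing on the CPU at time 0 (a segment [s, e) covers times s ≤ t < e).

Timeline: | J1 0-5 | J3 5-12 | J5 12-17 | J2 17-21 | J4 21-22 |
Completion: J1=5  J2=21  J3=12  J4=22  J5=17

J1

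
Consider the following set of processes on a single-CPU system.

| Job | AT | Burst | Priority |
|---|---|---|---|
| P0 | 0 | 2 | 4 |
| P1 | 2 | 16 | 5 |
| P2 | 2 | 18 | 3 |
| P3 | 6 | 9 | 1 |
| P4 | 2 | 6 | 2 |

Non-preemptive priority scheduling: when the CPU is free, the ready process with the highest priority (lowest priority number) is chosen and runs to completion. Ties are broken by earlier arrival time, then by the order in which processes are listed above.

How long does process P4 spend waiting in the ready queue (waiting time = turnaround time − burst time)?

0

Gantt: | P0 0-2 | P4 2-8 | P3 8-17 | P2 17-35 | P1 35-51 |
Completion: P0=2  P1=51  P2=35  P3=17  P4=8
Turnaround (C−A): P0=2  P1=49  P2=33  P3=11  P4=6
Waiting(P4) = turnaround − burst = 6 − 6 = 0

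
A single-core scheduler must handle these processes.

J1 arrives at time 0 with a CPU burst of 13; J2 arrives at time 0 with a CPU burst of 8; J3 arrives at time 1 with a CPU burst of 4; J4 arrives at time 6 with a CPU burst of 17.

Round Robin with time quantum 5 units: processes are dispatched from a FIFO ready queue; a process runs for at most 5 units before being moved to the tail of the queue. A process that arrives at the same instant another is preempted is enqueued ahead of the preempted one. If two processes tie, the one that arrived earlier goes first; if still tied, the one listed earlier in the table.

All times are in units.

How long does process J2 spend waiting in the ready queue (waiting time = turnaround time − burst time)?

19

Gantt: | J1 0-5 | J2 5-10 | J3 10-14 | J1 14-19 | J4 19-24 | J2 24-27 | J1 27-30 | J4 30-42 |
Completion: J1=30  J2=27  J3=14  J4=42
Turnaround (C−A): J1=30  J2=27  J3=13  J4=36
Waiting(J2) = turnaround − burst = 27 − 8 = 19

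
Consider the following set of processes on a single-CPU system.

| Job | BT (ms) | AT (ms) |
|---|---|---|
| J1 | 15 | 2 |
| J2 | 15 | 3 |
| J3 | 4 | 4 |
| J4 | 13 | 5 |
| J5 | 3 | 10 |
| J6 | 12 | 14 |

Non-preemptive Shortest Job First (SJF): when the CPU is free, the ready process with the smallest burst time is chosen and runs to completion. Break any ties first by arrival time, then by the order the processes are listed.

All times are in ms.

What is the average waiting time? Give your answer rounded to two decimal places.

18.33

Schedule: | idle 0-2 | J1 2-17 | J5 17-20 | J3 20-24 | J6 24-36 | J4 36-49 | J2 49-64 |
Completion: J1=17  J2=64  J3=24  J4=49  J5=20  J6=36
Turnaround (C−A): J1=15  J2=61  J3=20  J4=44  J5=10  J6=22
Waiting times: J1=0, J2=46, J3=16, J4=31, J5=7, J6=10
Average waiting = (0+46+16+31+7+10) / 6 = 110/6 = 18.33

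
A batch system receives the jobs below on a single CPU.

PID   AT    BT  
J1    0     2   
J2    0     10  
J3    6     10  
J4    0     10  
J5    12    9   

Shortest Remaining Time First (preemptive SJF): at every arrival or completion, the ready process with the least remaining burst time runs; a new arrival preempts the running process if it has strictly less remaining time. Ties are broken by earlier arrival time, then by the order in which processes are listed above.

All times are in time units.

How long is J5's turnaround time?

Timeline: | J1 0-2 | J2 2-12 | J5 12-21 | J4 21-31 | J3 31-41 |
Completion: J1=2  J2=12  J3=41  J4=31  J5=21
Turnaround (C−A): J1=2  J2=12  J3=35  J4=31  J5=9
Turnaround(J5) = completion − arrival = 21 − 12 = 9

9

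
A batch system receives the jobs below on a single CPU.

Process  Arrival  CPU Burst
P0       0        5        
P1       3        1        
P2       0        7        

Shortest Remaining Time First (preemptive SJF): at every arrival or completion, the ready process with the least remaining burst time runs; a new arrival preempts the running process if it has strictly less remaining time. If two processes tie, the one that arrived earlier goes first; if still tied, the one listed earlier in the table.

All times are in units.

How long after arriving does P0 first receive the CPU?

Schedule: | P0 0-3 | P1 3-4 | P0 4-6 | P2 6-13 |
Completion: P0=6  P1=4  P2=13
Turnaround (C−A): P0=6  P1=1  P2=13
Response(P0) = first start − arrival = 0 − 0 = 0

0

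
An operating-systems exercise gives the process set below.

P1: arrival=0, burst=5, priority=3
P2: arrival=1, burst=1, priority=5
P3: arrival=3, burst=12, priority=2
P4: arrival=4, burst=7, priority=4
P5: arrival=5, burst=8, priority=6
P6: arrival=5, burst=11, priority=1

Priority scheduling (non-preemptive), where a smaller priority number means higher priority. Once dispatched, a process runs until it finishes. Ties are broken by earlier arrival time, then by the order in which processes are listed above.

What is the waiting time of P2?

Timeline: | P1 0-5 | P6 5-16 | P3 16-28 | P4 28-35 | P2 35-36 | P5 36-44 |
Completion: P1=5  P2=36  P3=28  P4=35  P5=44  P6=16
Waiting(P2) = turnaround − burst = 35 − 1 = 34

34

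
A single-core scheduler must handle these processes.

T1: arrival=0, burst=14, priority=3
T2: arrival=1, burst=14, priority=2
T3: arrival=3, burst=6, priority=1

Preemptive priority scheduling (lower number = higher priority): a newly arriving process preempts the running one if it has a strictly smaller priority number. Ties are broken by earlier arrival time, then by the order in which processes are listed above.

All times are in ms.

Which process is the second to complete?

Gantt: | T1 0-1 | T2 1-3 | T3 3-9 | T2 9-21 | T1 21-34 |
Completion: T1=34  T2=21  T3=9
Turnaround (C−A): T1=34  T2=20  T3=6
Finish order: T3 → T2 → T1

T2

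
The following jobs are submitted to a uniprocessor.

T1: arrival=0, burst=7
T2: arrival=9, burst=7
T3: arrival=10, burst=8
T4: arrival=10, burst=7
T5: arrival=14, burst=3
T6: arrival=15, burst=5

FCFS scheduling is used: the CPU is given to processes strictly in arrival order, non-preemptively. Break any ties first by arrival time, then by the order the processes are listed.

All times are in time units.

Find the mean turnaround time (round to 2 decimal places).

Gantt: | T1 0-7 | idle 7-9 | T2 9-16 | T3 16-24 | T4 24-31 | T5 31-34 | T6 34-39 |
Completion: T1=7  T2=16  T3=24  T4=31  T5=34  T6=39
Turnaround (C−A): T1=7  T2=7  T3=14  T4=21  T5=20  T6=24
Turnaround times: T1=7, T2=7, T3=14, T4=21, T5=20, T6=24
Average turnaround = (7+7+14+21+20+24) / 6 = 93/6 = 15.50

15.50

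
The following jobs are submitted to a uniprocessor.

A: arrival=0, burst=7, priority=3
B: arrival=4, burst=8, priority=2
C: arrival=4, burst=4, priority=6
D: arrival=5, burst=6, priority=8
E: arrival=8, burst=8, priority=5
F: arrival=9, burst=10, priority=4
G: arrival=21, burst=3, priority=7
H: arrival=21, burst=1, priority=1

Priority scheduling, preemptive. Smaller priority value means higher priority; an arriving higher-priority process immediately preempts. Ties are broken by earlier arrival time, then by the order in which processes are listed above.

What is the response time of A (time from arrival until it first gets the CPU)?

Gantt: | A 0-4 | B 4-12 | A 12-15 | F 15-21 | H 21-22 | F 22-26 | E 26-34 | C 34-38 | G 38-41 | D 41-47 |
Completion: A=15  B=12  C=38  D=47  E=34  F=26  G=41  H=22
Response(A) = first start − arrival = 0 − 0 = 0

0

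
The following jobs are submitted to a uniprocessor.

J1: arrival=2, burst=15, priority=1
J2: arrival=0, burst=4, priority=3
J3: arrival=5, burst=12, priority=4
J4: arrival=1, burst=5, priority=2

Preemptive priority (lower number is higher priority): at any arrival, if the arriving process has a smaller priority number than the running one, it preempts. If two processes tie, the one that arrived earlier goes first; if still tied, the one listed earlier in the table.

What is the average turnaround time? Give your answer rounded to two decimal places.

22.50

Timeline: | J2 0-1 | J4 1-2 | J1 2-17 | J4 17-21 | J2 21-24 | J3 24-36 |
Completion: J1=17  J2=24  J3=36  J4=21
Turnaround (C−A): J1=15  J2=24  J3=31  J4=20
Turnaround times: J1=15, J2=24, J3=31, J4=20
Average turnaround = (15+24+31+20) / 4 = 90/4 = 22.50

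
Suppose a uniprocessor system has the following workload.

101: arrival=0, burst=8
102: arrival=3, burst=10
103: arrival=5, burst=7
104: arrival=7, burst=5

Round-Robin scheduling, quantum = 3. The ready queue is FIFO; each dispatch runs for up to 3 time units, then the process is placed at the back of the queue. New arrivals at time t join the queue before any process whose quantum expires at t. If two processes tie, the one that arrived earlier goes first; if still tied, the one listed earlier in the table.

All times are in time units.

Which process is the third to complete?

103

Gantt: | 101 0-3 | 102 3-6 | 101 6-9 | 103 9-12 | 102 12-15 | 104 15-18 | 101 18-20 | 103 20-23 | 102 23-26 | 104 26-28 | 103 28-29 | 102 29-30 |
Completion: 101=20  102=30  103=29  104=28
Turnaround (C−A): 101=20  102=27  103=24  104=21
Finish order: 101 → 104 → 103 → 102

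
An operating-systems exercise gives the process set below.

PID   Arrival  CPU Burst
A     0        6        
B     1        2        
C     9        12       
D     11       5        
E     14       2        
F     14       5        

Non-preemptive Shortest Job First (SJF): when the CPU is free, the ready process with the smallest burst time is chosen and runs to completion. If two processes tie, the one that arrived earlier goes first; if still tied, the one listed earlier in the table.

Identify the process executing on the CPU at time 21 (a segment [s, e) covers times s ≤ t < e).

Schedule: | A 0-6 | B 6-8 | idle 8-9 | C 9-21 | E 21-23 | D 23-28 | F 28-33 |
Completion: A=6  B=8  C=21  D=28  E=23  F=33

E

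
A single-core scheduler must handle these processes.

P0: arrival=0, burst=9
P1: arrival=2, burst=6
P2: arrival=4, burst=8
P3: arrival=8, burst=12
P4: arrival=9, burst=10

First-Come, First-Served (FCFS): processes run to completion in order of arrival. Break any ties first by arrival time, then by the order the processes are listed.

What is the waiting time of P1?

7

Gantt: | P0 0-9 | P1 9-15 | P2 15-23 | P3 23-35 | P4 35-45 |
Completion: P0=9  P1=15  P2=23  P3=35  P4=45
Waiting(P1) = turnaround − burst = 13 − 6 = 7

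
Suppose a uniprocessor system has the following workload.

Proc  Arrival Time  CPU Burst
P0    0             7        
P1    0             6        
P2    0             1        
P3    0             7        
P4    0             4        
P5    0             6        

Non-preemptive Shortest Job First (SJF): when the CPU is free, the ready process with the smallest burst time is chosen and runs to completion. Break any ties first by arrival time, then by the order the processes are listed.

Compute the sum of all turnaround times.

Timeline: | P2 0-1 | P4 1-5 | P1 5-11 | P5 11-17 | P0 17-24 | P3 24-31 |
Completion: P0=24  P1=11  P2=1  P3=31  P4=5  P5=17
Turnaround = completion − arrival: P0=24, P1=11, P2=1, P3=31, P4=5, P5=17
Total turnaround = 24 + 11 + 1 + 31 + 5 + 17 = 89

89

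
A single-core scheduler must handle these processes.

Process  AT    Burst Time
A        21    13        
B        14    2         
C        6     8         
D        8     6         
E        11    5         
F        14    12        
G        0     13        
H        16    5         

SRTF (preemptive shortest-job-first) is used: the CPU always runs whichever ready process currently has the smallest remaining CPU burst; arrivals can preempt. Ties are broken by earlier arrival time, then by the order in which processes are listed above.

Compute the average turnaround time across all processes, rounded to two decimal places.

Schedule: | G 0-13 | E 13-14 | B 14-16 | E 16-20 | H 20-25 | D 25-31 | C 31-39 | F 39-51 | A 51-64 |
Completion: A=64  B=16  C=39  D=31  E=20  F=51  G=13  H=25
Turnaround (C−A): A=43  B=2  C=33  D=23  E=9  F=37  G=13  H=9
Turnaround times: A=43, B=2, C=33, D=23, E=9, F=37, G=13, H=9
Average turnaround = (43+2+33+23+9+37+13+9) / 8 = 169/8 = 21.13

21.13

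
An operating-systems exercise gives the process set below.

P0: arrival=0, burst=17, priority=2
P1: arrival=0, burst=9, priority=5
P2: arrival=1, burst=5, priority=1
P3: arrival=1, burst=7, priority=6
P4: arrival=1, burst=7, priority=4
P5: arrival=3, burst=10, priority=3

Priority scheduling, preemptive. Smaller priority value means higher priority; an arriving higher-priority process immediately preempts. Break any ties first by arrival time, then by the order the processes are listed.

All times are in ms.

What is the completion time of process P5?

32

Gantt: | P0 0-1 | P2 1-6 | P0 6-22 | P5 22-32 | P4 32-39 | P1 39-48 | P3 48-55 |
Completion: P0=22  P1=48  P2=6  P3=55  P4=39  P5=32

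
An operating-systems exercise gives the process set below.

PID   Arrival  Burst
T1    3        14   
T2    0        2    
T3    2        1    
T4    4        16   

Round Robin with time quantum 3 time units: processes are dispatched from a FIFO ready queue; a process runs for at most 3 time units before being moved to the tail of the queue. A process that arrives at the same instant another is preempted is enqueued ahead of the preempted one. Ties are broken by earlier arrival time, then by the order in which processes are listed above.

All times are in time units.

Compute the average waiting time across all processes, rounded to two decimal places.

6.25

Timeline: | T2 0-2 | T3 2-3 | T1 3-6 | T4 6-9 | T1 9-12 | T4 12-15 | T1 15-18 | T4 18-21 | T1 21-24 | T4 24-27 | T1 27-29 | T4 29-33 |
Completion: T1=29  T2=2  T3=3  T4=33
Turnaround (C−A): T1=26  T2=2  T3=1  T4=29
Waiting times: T1=12, T2=0, T3=0, T4=13
Average waiting = (12+0+0+13) / 4 = 25/4 = 6.25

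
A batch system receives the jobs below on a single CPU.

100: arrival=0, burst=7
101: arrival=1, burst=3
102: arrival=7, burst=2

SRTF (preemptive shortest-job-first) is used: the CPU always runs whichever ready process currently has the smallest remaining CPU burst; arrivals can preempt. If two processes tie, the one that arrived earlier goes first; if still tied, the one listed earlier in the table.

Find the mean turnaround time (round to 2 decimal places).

5.67

Schedule: | 100 0-1 | 101 1-4 | 100 4-7 | 102 7-9 | 100 9-12 |
Completion: 100=12  101=4  102=9
Turnaround times: 100=12, 101=3, 102=2
Average turnaround = (12+3+2) / 3 = 17/3 = 5.67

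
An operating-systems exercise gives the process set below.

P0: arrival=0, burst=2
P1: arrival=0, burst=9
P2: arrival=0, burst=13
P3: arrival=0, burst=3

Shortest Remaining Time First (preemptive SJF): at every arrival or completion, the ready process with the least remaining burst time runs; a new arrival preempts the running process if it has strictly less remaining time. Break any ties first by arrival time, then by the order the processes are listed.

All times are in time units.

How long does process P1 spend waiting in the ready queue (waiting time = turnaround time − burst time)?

5

Timeline: | P0 0-2 | P3 2-5 | P1 5-14 | P2 14-27 |
Completion: P0=2  P1=14  P2=27  P3=5
Turnaround (C−A): P0=2  P1=14  P2=27  P3=5
Waiting(P1) = turnaround − burst = 14 − 9 = 5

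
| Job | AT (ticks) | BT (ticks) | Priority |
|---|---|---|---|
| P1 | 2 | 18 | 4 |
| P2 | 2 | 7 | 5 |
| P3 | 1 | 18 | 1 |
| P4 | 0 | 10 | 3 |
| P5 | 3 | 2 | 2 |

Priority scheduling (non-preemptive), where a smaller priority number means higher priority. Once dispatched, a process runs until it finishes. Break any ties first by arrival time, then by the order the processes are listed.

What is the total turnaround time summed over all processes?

163

Gantt: | P4 0-10 | P3 10-28 | P5 28-30 | P1 30-48 | P2 48-55 |
Completion: P1=48  P2=55  P3=28  P4=10  P5=30
Turnaround (C−A): P1=46  P2=53  P3=27  P4=10  P5=27
Turnaround = completion − arrival: P1=46, P2=53, P3=27, P4=10, P5=27
Total turnaround = 46 + 53 + 27 + 10 + 27 = 163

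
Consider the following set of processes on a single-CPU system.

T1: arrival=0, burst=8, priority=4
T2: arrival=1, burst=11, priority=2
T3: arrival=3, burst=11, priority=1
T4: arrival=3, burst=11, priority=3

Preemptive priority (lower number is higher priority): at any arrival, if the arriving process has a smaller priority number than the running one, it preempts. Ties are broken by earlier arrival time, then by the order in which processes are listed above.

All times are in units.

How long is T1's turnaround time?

Timeline: | T1 0-1 | T2 1-3 | T3 3-14 | T2 14-23 | T4 23-34 | T1 34-41 |
Completion: T1=41  T2=23  T3=14  T4=34
Turnaround (C−A): T1=41  T2=22  T3=11  T4=31
Turnaround(T1) = completion − arrival = 41 − 0 = 41

41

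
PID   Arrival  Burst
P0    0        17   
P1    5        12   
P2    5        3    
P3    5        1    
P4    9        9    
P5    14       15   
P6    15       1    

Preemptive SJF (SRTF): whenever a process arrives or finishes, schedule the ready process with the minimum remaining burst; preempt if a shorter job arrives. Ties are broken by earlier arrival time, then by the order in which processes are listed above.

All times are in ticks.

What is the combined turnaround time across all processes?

129

Gantt: | P0 0-5 | P3 5-6 | P2 6-9 | P4 9-15 | P6 15-16 | P4 16-19 | P0 19-31 | P1 31-43 | P5 43-58 |
Completion: P0=31  P1=43  P2=9  P3=6  P4=19  P5=58  P6=16
Turnaround (C−A): P0=31  P1=38  P2=4  P3=1  P4=10  P5=44  P6=1
Turnaround = completion − arrival: P0=31, P1=38, P2=4, P3=1, P4=10, P5=44, P6=1
Total turnaround = 31 + 38 + 4 + 1 + 10 + 44 + 1 = 129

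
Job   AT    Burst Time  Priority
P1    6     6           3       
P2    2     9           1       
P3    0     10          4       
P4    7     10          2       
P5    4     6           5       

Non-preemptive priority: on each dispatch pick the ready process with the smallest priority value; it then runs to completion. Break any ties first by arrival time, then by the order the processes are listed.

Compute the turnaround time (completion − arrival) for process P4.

22

Timeline: | P3 0-10 | P2 10-19 | P4 19-29 | P1 29-35 | P5 35-41 |
Completion: P1=35  P2=19  P3=10  P4=29  P5=41
Turnaround(P4) = completion − arrival = 29 − 7 = 22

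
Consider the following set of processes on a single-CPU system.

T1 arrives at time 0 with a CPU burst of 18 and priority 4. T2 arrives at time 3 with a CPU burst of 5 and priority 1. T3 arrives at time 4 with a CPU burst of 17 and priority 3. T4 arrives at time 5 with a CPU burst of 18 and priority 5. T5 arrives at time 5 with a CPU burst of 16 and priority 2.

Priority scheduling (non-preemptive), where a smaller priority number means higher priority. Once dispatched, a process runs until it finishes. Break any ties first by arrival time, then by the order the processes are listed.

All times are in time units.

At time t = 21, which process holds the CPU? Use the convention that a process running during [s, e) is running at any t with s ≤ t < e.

T2

Schedule: | T1 0-18 | T2 18-23 | T5 23-39 | T3 39-56 | T4 56-74 |
Completion: T1=18  T2=23  T3=56  T4=74  T5=39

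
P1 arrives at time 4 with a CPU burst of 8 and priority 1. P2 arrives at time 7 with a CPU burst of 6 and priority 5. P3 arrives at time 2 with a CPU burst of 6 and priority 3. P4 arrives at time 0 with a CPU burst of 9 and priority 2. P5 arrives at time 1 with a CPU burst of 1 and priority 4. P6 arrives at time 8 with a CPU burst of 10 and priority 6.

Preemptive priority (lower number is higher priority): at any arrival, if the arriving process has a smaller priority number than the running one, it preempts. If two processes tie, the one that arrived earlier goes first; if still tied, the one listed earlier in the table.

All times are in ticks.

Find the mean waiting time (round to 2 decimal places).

14.00

Gantt: | P4 0-4 | P1 4-12 | P4 12-17 | P3 17-23 | P5 23-24 | P2 24-30 | P6 30-40 |
Completion: P1=12  P2=30  P3=23  P4=17  P5=24  P6=40
Waiting times: P1=0, P2=17, P3=15, P4=8, P5=22, P6=22
Average waiting = (0+17+15+8+22+22) / 6 = 84/6 = 14.00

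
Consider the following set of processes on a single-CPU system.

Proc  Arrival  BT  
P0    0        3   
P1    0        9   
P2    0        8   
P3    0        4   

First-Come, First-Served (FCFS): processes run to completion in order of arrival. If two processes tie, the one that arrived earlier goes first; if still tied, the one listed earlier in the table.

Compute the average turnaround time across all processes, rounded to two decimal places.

14.75

Gantt: | P0 0-3 | P1 3-12 | P2 12-20 | P3 20-24 |
Completion: P0=3  P1=12  P2=20  P3=24
Turnaround (C−A): P0=3  P1=12  P2=20  P3=24
Turnaround times: P0=3, P1=12, P2=20, P3=24
Average turnaround = (3+12+20+24) / 4 = 59/4 = 14.75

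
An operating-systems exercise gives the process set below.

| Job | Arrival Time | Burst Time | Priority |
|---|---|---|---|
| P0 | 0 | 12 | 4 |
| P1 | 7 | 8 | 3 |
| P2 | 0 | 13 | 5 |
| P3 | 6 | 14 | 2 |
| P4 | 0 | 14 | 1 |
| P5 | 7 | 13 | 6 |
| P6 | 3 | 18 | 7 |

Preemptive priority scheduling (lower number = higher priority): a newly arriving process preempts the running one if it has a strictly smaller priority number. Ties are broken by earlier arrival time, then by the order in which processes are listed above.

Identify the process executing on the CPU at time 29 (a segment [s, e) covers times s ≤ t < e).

Timeline: | P4 0-14 | P3 14-28 | P1 28-36 | P0 36-48 | P2 48-61 | P5 61-74 | P6 74-92 |
Completion: P0=48  P1=36  P2=61  P3=28  P4=14  P5=74  P6=92
Turnaround (C−A): P0=48  P1=29  P2=61  P3=22  P4=14  P5=67  P6=89

P1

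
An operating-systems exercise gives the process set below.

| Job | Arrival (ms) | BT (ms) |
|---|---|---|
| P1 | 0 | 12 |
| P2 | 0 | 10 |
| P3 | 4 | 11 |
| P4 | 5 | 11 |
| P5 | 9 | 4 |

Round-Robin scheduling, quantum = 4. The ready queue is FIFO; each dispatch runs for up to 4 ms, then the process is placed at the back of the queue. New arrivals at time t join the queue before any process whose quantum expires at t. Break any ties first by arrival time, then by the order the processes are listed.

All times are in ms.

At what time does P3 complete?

45

Gantt: | P1 0-4 | P2 4-8 | P3 8-12 | P1 12-16 | P4 16-20 | P2 20-24 | P5 24-28 | P3 28-32 | P1 32-36 | P4 36-40 | P2 40-42 | P3 42-45 | P4 45-48 |
Completion: P1=36  P2=42  P3=45  P4=48  P5=28
Turnaround (C−A): P1=36  P2=42  P3=41  P4=43  P5=19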